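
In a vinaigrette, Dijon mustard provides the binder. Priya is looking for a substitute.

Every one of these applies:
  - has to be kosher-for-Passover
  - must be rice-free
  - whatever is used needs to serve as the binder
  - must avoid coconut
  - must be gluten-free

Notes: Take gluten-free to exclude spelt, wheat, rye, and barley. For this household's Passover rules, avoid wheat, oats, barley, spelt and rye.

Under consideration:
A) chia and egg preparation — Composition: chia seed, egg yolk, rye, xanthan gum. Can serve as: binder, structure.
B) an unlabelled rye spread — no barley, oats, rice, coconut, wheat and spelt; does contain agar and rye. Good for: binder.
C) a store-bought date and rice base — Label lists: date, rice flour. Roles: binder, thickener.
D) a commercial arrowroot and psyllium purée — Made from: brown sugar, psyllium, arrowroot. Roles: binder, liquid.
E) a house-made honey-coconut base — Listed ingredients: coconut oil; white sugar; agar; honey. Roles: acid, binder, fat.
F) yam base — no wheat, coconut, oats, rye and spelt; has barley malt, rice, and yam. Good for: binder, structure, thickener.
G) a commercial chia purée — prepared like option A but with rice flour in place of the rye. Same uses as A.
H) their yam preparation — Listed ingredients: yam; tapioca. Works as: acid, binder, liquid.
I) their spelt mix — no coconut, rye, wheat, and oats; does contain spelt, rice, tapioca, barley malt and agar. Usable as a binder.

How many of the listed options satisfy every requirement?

2

A: has rye, so not gluten-free; has rye, so not kosher-for-Passover — reject
B: has rye, so not gluten-free; has rye, so not kosher-for-Passover — no
C: has rice flour, so not rice-free — out
D: only brown sugar, psyllium, and arrowroot; none excluded — keep
E: has coconut oil, so not coconut-free — no
F: has barley malt, so not gluten-free; has barley malt, so not kosher-for-Passover (and 1 more) — no
G: has rice flour, so not rice-free — no
H: nothing on the exclusion list — OK
I: has barley malt, so not gluten-free; has barley malt, so not kosher-for-Passover (and 1 more) — no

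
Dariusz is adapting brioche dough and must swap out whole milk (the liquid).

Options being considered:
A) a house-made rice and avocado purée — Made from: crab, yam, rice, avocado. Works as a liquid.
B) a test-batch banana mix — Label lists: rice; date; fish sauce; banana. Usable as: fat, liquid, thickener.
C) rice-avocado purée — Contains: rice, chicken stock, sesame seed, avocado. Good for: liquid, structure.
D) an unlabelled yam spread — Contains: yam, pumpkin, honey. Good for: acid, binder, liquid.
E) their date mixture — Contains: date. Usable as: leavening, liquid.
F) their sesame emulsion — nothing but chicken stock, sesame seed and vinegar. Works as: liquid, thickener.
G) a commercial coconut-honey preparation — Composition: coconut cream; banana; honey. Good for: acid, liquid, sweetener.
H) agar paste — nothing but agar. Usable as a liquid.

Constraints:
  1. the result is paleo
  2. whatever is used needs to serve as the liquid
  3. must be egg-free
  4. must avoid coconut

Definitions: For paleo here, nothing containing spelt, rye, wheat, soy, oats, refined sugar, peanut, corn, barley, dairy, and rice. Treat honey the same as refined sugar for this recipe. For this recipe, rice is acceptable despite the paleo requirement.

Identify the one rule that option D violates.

paleo

usable as a liquid: satisfied
paleo: has honey — fails
coconut-free: satisfied
egg-free: satisfied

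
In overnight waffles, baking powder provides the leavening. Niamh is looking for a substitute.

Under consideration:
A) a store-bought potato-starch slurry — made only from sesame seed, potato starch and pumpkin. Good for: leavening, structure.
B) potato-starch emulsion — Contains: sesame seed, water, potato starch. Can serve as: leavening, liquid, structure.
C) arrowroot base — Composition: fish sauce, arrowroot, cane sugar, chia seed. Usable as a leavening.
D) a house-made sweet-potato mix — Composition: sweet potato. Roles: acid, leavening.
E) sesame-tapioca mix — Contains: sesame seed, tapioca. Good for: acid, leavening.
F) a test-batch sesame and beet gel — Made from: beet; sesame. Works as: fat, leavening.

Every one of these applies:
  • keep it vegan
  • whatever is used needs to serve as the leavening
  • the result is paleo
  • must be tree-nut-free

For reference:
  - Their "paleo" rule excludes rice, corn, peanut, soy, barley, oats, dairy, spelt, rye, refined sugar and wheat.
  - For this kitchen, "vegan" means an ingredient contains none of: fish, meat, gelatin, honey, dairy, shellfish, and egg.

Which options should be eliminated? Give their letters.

A: only sesame seed, pumpkin, and potato starch; none excluded — keep
B: all constraints satisfied — keep
C: has cane sugar, so not paleo; has fish sauce, so not vegan — out
D: only sweet potato; none excluded — OK
E: works as a leavening, paleo, vegan — valid
F: only sesame and beet; none excluded — valid

C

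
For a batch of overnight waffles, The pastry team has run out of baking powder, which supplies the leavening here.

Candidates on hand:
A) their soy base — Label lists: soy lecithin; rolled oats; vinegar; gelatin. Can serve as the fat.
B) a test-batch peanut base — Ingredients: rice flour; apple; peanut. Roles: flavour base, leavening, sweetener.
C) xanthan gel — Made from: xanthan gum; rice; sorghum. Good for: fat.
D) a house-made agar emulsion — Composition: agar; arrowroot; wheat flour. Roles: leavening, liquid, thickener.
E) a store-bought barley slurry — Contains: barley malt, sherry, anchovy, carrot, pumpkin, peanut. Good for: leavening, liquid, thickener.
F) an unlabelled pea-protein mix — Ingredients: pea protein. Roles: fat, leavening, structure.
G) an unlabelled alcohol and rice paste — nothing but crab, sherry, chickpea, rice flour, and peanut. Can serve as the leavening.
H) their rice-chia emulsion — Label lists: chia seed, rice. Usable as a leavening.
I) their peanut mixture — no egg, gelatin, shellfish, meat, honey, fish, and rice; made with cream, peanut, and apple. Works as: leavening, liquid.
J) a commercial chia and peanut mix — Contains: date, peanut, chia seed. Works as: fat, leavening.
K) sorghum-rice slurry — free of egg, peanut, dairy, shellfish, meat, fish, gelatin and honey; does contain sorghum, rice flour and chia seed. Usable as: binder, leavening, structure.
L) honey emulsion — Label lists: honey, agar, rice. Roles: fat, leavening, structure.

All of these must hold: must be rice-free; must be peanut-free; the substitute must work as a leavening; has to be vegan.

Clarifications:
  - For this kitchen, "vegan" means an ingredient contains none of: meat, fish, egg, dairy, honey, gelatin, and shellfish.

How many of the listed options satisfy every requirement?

A: not usable as a leavening; has gelatin, so not vegan — out
B: has peanut, so not peanut-free; has rice flour, so not rice-free — reject
C: not usable as a leavening; has rice, so not rice-free — reject
D: all constraints satisfied — valid
E: has anchovy, so not vegan; has peanut, so not peanut-free — out
F: no rice, vegan — valid
G: has crab, so not vegan; has peanut, so not peanut-free (and 1 more) — no
H: has rice, so not rice-free — out
I: has cream, so not vegan; has peanut, so not peanut-free — no
J: has peanut, so not peanut-free — no
K: has rice flour, so not rice-free — reject
L: has honey, so not vegan; has rice, so not rice-free — out

2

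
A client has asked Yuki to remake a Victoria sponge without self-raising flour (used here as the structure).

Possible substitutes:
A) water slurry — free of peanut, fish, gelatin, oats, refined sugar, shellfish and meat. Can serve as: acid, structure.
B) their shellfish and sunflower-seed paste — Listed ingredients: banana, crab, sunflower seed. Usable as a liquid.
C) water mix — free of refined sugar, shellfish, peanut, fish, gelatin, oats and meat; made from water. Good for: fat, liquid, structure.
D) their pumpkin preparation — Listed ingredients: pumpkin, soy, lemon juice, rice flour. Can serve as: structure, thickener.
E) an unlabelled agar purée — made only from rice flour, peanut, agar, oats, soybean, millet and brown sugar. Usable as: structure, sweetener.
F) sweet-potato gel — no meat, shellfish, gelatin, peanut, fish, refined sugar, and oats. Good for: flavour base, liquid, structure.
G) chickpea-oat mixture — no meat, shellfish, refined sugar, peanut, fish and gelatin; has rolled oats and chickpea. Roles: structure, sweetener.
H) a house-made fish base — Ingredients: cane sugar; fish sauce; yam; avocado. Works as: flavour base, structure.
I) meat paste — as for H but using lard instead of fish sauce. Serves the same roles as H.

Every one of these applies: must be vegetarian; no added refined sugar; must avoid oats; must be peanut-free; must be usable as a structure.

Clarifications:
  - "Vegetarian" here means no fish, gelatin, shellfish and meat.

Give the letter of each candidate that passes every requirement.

A: vegetarian, no refined sugar — keep
B: not usable as a structure; has crab, so not vegetarian — no
C: all constraints satisfied — keep
D: no refined sugar, vegetarian — keep
E: has peanut, so not peanut-free; has oats, so not oat-free (and 1 more) — out
F: works as a structure, vegetarian, no peanut — OK
G: has rolled oats, so not oat-free — out
H: has fish sauce, so not vegetarian; has cane sugar, so not no-added-sugar — no
I: has lard, so not vegetarian; has cane sugar, so not no-added-sugar — out

A, C, D, F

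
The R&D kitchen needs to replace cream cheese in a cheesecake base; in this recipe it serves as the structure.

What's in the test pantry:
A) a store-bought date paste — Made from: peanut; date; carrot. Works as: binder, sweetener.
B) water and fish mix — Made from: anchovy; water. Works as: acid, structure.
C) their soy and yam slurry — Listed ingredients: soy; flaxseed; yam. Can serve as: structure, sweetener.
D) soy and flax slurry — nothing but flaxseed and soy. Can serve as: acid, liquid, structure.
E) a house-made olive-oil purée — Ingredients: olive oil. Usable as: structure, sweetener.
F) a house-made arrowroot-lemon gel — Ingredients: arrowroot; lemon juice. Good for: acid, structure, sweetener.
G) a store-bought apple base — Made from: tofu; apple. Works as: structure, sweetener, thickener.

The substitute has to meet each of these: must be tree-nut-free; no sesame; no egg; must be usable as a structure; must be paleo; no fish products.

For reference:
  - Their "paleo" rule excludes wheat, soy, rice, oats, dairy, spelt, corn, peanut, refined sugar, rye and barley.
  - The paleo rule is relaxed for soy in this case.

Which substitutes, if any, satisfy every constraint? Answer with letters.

A: not usable as a structure; has peanut, so not paleo — out
B: has anchovy, so not fish-free — no
C: soy is permitted under the paleo carve-out; nothing else excluded — valid
D: soy is permitted under the paleo carve-out; nothing else excluded — valid
E: nothing on the exclusion list — valid
F: only lemon juice and arrowroot; none excluded — keep
G: soy is permitted under the paleo carve-out; nothing else excluded — keep

C, D, E, F, G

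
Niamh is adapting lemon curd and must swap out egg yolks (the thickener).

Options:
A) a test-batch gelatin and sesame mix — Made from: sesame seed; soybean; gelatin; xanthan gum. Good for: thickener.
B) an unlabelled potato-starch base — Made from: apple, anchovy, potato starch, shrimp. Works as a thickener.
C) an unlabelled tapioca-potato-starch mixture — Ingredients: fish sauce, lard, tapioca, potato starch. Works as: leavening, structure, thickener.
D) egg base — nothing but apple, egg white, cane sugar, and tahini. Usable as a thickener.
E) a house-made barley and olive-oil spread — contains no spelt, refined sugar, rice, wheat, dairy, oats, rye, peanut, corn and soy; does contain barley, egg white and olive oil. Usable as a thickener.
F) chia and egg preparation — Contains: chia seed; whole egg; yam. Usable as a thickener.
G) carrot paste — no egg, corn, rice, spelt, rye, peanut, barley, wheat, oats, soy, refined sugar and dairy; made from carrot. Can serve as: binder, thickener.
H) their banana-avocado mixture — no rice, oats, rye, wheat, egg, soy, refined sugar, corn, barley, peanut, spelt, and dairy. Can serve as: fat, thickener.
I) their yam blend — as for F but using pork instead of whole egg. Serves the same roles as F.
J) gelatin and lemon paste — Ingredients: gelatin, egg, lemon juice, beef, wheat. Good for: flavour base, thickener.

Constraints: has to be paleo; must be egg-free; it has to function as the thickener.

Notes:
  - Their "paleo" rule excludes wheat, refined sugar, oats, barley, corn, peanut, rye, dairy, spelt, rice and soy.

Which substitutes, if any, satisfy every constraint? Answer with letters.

B, C, G, H, I

A: has soybean, so not paleo — reject
B: no egg, paleo — valid
C: fish sauce and lard etc. — none of it excluded — valid
D: has cane sugar, so not paleo; has egg white, so not egg-free — no
E: has barley, so not paleo; has egg white, so not egg-free — out
F: has whole egg, so not egg-free — out
G: works as a thickener, paleo, no egg — valid
H: works as a thickener, no egg, paleo — valid
I: paleo, no egg — valid
J: has wheat, so not paleo; has egg, so not egg-free — no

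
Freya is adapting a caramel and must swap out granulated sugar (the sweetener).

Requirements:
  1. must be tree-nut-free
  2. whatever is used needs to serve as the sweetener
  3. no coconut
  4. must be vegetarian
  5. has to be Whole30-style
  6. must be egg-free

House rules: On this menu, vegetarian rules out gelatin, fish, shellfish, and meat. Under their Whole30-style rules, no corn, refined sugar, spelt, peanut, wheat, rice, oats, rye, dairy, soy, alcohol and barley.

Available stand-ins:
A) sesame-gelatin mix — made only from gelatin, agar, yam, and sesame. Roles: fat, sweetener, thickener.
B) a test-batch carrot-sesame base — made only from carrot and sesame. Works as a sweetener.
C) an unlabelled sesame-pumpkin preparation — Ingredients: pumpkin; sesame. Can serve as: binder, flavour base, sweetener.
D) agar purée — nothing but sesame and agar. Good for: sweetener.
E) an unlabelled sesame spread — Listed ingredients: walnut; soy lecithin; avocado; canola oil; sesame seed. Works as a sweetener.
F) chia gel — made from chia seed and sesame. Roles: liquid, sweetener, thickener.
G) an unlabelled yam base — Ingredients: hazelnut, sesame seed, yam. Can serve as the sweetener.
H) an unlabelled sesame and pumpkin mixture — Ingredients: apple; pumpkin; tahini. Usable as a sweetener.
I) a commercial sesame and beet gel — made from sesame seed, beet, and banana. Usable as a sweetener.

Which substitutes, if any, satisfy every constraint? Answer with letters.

B, C, D, F, H, I

A: has gelatin, so not vegetarian — out
B: only sesame and carrot; none excluded — valid
C: only sesame and pumpkin; none excluded — keep
D: only sesame and agar; none excluded — valid
E: has soy lecithin, so not Whole30-style; has walnut, so not tree-nut-free — no
F: works as a sweetener, no coconut, vegetarian — keep
G: has hazelnut, so not tree-nut-free — no
H: works as a sweetener, vegetarian, no coconut — OK
I: only sesame seed, banana, and beet; none excluded — valid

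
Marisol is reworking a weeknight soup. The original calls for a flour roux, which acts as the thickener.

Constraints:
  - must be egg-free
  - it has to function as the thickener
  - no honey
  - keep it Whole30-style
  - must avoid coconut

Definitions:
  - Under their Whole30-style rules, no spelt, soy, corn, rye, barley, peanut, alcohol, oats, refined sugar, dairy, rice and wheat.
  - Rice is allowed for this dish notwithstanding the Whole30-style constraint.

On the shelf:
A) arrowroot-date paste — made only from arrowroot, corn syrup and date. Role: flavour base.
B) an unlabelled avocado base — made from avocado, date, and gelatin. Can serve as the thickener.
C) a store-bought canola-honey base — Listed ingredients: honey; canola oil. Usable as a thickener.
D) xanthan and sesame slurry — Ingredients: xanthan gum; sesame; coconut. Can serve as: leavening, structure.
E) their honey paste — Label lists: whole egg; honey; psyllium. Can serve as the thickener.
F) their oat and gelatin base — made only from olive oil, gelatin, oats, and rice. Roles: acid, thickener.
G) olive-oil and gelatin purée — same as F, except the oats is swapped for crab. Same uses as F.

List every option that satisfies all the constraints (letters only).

A: not usable as a thickener; has corn syrup, so not Whole30-style — no
B: only gelatin, avocado and date; none excluded — valid
C: has honey, so not honey-free — reject
D: not usable as a thickener; has coconut, so not coconut-free — no
E: has honey, so not honey-free; has whole egg, so not egg-free — reject
F: has oats, so not Whole30-style — reject
G: rice is permitted under the Whole30-style carve-out; nothing else excluded — valid

B, G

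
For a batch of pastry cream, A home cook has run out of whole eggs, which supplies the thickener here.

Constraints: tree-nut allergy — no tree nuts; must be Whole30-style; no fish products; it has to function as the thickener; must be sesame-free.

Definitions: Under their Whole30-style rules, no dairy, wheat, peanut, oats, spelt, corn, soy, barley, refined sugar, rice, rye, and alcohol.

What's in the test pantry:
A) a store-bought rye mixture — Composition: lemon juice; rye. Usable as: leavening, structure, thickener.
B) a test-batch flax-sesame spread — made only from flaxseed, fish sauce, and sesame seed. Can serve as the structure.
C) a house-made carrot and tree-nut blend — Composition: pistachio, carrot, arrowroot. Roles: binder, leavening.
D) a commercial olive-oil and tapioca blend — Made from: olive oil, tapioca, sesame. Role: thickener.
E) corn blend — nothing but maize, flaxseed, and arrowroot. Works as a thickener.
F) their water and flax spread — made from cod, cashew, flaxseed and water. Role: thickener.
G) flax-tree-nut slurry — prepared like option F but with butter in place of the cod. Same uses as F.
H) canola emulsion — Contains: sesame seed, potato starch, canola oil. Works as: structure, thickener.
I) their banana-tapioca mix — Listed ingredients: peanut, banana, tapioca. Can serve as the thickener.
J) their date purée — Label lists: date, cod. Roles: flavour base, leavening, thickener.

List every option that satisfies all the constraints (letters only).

none

A: has rye, so not Whole30-style — out
B: not usable as a thickener; has fish sauce, so not fish-free (and 1 more) — reject
C: not usable as a thickener; has pistachio, so not tree-nut-free — out
D: has sesame, so not sesame-free — out
E: has maize, so not Whole30-style — out
F: has cod, so not fish-free; has cashew, so not tree-nut-free — out
G: has butter, so not Whole30-style; has cashew, so not tree-nut-free — out
H: has sesame seed, so not sesame-free — reject
I: has peanut, so not Whole30-style — reject
J: has cod, so not fish-free — no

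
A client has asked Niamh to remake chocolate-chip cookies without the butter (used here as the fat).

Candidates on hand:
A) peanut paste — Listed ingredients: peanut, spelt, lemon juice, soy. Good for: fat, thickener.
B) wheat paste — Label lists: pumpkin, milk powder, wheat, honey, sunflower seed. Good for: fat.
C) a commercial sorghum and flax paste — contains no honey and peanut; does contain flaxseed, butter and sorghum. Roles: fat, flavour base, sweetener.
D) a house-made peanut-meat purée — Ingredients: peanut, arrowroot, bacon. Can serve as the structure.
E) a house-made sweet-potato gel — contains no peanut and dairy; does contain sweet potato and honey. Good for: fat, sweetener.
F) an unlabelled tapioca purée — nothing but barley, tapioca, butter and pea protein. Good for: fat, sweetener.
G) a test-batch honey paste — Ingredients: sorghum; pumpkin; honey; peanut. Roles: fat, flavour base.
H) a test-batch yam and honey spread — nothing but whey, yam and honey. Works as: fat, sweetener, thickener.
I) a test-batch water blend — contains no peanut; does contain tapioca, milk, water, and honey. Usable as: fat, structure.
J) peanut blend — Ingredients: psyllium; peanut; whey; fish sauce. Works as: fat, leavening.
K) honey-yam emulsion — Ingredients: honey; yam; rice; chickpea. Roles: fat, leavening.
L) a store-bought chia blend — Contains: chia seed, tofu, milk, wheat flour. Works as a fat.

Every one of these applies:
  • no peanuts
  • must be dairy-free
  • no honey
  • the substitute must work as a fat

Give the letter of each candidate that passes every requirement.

A: has peanut, so not peanut-free — out
B: has honey, so not honey-free; has milk powder, so not dairy-free — out
C: has butter, so not dairy-free — reject
D: not usable as a fat; has peanut, so not peanut-free — no
E: has honey, so not honey-free — no
F: has butter, so not dairy-free — reject
G: has peanut, so not peanut-free; has honey, so not honey-free — no
H: has honey, so not honey-free; has whey, so not dairy-free — out
I: has honey, so not honey-free; has milk, so not dairy-free — reject
J: has peanut, so not peanut-free; has whey, so not dairy-free — reject
K: has honey, so not honey-free — no
L: has milk, so not dairy-free — out

none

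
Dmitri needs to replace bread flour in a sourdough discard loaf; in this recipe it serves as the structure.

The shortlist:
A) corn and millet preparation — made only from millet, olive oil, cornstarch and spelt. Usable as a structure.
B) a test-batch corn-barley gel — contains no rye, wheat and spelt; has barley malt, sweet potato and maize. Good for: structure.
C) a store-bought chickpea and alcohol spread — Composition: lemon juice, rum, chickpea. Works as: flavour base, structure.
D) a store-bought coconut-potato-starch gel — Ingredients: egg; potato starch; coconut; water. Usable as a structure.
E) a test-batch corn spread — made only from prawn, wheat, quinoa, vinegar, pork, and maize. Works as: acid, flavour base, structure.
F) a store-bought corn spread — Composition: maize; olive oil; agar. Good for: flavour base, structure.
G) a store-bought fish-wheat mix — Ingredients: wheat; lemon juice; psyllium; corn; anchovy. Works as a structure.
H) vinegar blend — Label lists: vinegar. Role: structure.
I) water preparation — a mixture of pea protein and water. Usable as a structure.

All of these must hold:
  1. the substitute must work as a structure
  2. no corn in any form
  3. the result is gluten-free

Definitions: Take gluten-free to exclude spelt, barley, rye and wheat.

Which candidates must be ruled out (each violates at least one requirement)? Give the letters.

A, B, E, F, G

A: has spelt, so not gluten-free; has cornstarch, so not corn-free — no
B: has barley malt, so not gluten-free; has maize, so not corn-free — out
C: all constraints satisfied — OK
D: every rule checks out — keep
E: has wheat, so not gluten-free; has maize, so not corn-free — no
F: has maize, so not corn-free — no
G: has wheat, so not gluten-free; has corn, so not corn-free — out
H: only vinegar; none excluded — OK
I: gluten-free, no corn — valid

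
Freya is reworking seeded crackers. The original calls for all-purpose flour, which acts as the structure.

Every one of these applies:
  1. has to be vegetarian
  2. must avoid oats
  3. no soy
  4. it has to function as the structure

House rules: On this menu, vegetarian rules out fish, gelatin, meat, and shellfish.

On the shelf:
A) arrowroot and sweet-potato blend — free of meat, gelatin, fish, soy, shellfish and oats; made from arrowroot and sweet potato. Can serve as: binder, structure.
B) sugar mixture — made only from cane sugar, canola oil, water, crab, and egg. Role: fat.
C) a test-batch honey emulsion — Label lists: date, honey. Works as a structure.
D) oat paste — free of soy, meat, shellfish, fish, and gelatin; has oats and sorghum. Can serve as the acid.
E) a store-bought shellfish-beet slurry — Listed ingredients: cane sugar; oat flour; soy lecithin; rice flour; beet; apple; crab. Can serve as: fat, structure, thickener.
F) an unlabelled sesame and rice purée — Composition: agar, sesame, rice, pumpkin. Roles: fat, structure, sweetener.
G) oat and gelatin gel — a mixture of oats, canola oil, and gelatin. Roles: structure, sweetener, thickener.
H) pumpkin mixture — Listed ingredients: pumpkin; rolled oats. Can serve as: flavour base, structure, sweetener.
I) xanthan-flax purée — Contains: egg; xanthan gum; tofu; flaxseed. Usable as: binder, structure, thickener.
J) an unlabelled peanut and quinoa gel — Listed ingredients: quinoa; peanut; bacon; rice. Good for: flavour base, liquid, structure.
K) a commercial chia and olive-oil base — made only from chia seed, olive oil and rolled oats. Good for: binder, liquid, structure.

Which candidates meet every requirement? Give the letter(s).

A: no oats, no soy — OK
B: not usable as a structure; has crab, so not vegetarian — no
C: works as a structure, no soy, vegetarian — keep
D: not usable as a structure; has oats, so not oat-free — reject
E: has crab, so not vegetarian; has oat flour, so not oat-free (and 1 more) — reject
F: every rule checks out — OK
G: has gelatin, so not vegetarian; has oats, so not oat-free — no
H: has rolled oats, so not oat-free — no
I: has tofu, so not soy-free — reject
J: has bacon, so not vegetarian — reject
K: has rolled oats, so not oat-free — no

A, C, F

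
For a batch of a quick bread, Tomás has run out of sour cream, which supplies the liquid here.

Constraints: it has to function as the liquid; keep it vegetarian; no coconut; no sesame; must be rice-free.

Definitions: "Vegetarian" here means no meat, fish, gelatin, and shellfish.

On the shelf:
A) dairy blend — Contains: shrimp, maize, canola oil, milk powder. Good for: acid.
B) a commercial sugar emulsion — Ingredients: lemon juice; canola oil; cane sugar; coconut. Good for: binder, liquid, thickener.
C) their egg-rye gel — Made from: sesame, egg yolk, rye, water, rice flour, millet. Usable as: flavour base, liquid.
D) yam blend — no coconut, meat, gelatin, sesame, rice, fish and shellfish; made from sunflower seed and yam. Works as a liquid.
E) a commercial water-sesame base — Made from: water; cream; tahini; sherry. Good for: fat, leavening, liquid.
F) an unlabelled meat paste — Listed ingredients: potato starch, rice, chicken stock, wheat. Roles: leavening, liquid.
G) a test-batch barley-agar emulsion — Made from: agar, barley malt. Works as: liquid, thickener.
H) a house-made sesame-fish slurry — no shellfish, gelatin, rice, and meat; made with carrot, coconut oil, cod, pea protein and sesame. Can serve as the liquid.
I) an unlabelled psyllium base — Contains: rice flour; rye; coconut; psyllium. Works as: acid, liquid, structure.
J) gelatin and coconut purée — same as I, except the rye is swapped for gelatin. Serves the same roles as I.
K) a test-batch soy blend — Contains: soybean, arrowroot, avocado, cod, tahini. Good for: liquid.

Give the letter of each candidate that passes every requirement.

A: not usable as a liquid; has shrimp, so not vegetarian — no
B: has coconut, so not coconut-free — no
C: has rice flour, so not rice-free; has sesame, so not sesame-free — out
D: works as a liquid, no coconut, no rice — valid
E: has tahini, so not sesame-free — out
F: has chicken stock, so not vegetarian; has rice, so not rice-free — no
G: works as a liquid, no coconut, no rice — valid
H: has cod, so not vegetarian; has coconut oil, so not coconut-free (and 1 more) — out
I: has coconut, so not coconut-free; has rice flour, so not rice-free — out
J: has gelatin, so not vegetarian; has coconut, so not coconut-free (and 1 more) — no
K: has cod, so not vegetarian; has tahini, so not sesame-free — out

D, G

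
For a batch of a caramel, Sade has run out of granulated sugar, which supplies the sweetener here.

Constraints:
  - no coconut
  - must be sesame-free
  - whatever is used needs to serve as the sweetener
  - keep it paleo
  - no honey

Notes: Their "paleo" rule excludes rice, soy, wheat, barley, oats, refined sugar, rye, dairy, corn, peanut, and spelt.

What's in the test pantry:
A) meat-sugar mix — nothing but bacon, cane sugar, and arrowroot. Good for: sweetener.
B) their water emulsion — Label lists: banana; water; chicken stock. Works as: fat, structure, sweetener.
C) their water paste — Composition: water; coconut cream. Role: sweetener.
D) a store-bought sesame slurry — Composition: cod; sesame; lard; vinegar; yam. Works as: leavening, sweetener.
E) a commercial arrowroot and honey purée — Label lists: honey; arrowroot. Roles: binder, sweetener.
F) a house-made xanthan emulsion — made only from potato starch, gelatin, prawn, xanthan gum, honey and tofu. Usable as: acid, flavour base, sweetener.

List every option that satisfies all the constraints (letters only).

B

A: has cane sugar, so not paleo — no
B: works as a sweetener, paleo, no sesame — keep
C: has coconut cream, so not coconut-free — out
D: has sesame, so not sesame-free — out
E: has honey, so not honey-free — reject
F: has tofu, so not paleo; has honey, so not honey-free — no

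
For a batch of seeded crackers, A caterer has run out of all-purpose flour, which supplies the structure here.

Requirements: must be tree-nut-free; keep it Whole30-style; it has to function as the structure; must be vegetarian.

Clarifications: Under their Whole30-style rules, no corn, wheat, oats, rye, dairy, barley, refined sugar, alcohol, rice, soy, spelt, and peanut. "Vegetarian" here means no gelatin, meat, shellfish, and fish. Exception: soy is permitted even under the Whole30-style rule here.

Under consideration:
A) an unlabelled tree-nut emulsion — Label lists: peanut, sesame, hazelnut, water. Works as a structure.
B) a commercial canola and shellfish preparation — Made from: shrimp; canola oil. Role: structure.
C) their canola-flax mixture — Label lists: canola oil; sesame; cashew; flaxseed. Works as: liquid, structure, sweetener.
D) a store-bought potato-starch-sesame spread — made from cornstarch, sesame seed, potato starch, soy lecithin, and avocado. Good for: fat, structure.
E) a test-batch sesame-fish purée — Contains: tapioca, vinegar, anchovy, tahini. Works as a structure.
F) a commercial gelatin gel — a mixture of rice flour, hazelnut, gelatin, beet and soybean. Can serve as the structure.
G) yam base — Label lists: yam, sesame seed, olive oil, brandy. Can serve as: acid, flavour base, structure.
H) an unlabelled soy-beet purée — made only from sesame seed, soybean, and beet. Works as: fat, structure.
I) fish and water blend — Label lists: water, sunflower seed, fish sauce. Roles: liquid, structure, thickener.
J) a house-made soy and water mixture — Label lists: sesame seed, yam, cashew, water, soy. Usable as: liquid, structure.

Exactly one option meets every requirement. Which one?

H

A: has peanut, so not Whole30-style; has hazelnut, so not tree-nut-free — out
B: has shrimp, so not vegetarian — out
C: has cashew, so not tree-nut-free — no
D: has cornstarch, so not Whole30-style — out
E: has anchovy, so not vegetarian — no
F: has rice flour, so not Whole30-style; has gelatin, so not vegetarian (and 1 more) — no
G: has brandy, so not Whole30-style — reject
H: soy is permitted under the Whole30-style carve-out; nothing else excluded — valid
I: has fish sauce, so not vegetarian — no
J: has cashew, so not tree-nut-free — out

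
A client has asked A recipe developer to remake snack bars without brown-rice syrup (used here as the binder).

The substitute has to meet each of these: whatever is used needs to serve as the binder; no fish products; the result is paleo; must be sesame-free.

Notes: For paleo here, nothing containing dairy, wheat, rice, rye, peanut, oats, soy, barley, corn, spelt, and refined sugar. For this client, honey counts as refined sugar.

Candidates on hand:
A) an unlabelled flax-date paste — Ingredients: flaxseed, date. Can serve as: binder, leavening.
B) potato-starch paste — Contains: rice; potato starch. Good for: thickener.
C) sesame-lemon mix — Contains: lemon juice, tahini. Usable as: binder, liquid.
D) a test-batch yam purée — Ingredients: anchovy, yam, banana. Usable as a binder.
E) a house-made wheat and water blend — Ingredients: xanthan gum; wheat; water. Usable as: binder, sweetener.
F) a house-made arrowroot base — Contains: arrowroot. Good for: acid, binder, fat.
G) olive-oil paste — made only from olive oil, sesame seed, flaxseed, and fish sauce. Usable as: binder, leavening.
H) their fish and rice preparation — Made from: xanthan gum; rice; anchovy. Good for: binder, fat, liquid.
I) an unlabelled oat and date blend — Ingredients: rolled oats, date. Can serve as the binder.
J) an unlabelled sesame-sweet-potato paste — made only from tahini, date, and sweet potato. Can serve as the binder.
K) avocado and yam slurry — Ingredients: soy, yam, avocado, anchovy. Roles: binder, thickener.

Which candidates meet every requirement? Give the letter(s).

A: only date and flaxseed; none excluded — OK
B: not usable as a binder; has rice, so not paleo — out
C: has tahini, so not sesame-free — out
D: has anchovy, so not fish-free — out
E: has wheat, so not paleo — out
F: nothing on the exclusion list — keep
G: has sesame seed, so not sesame-free; has fish sauce, so not fish-free — reject
H: has rice, so not paleo; has anchovy, so not fish-free — no
I: has rolled oats, so not paleo — reject
J: has tahini, so not sesame-free — reject
K: has soy, so not paleo; has anchovy, so not fish-free — reject

A, F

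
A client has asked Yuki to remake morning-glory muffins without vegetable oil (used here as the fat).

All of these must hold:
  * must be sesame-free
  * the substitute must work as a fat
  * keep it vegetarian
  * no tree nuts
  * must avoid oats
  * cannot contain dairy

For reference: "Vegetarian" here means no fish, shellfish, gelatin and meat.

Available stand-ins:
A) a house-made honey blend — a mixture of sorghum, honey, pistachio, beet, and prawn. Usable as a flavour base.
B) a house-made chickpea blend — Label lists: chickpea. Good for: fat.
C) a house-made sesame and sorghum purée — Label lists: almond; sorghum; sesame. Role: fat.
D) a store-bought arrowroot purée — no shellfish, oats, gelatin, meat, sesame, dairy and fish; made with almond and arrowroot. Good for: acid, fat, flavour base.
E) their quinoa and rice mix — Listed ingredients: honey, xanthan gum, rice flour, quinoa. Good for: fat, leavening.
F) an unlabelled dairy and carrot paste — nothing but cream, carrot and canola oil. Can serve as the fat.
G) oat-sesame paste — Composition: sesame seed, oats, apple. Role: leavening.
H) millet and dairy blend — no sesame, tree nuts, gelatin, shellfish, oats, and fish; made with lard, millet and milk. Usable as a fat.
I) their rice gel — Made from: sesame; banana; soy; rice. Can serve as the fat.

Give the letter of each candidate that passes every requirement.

A: not usable as a fat; has prawn, so not vegetarian (and 1 more) — no
B: nothing on the exclusion list — OK
C: has sesame, so not sesame-free; has almond, so not tree-nut-free — reject
D: has almond, so not tree-nut-free — no
E: every rule checks out — keep
F: has cream, so not dairy-free — reject
G: not usable as a fat; has sesame seed, so not sesame-free (and 1 more) — out
H: has lard, so not vegetarian; has milk, so not dairy-free — reject
I: has sesame, so not sesame-free — no

B, E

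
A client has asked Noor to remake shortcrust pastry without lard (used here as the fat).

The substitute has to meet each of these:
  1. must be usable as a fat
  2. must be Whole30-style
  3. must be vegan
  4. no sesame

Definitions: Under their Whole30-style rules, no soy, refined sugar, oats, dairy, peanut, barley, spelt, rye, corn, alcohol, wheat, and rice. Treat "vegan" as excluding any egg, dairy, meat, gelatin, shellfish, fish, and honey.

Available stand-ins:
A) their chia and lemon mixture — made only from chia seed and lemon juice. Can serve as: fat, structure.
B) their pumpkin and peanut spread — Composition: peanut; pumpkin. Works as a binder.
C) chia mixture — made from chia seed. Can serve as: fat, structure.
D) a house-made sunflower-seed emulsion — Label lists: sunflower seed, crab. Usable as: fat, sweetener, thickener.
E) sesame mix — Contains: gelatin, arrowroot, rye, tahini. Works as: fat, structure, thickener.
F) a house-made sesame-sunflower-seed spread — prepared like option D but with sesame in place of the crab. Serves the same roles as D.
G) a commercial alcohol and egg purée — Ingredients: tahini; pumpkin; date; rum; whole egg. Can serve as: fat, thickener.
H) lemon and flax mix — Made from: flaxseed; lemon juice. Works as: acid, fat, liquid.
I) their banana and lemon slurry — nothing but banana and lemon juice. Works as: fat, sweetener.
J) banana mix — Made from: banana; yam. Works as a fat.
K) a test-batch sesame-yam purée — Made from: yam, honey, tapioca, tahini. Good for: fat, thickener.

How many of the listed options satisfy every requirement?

5

A: every rule checks out — OK
B: not usable as a fat; has peanut, so not Whole30-style — reject
C: works as a fat, vegan, no sesame — OK
D: has crab, so not vegan — reject
E: has rye, so not Whole30-style; has gelatin, so not vegan (and 1 more) — no
F: has sesame, so not sesame-free — out
G: has rum, so not Whole30-style; has whole egg, so not vegan (and 1 more) — no
H: no sesame, Whole30-style — valid
I: only banana and lemon juice; none excluded — OK
J: nothing on the exclusion list — OK
K: has honey, so not vegan; has tahini, so not sesame-free — reject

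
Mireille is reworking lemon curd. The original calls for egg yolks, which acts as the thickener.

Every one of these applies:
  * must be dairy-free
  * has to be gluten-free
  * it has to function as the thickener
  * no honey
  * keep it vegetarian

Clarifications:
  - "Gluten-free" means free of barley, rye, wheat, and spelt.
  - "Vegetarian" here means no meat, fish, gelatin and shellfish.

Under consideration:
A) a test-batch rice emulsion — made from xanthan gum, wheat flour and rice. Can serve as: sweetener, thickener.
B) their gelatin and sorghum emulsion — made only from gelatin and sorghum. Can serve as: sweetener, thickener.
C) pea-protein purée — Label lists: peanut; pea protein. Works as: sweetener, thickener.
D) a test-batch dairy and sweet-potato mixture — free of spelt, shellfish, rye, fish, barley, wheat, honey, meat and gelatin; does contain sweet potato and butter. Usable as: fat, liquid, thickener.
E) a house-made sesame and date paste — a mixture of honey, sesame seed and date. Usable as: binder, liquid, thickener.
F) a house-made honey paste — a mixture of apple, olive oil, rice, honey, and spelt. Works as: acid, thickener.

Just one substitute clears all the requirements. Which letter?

A: has wheat flour, so not gluten-free — out
B: has gelatin, so not vegetarian — reject
C: every rule checks out — keep
D: has butter, so not dairy-free — reject
E: has honey, so not honey-free — no
F: has spelt, so not gluten-free; has honey, so not honey-free — reject

C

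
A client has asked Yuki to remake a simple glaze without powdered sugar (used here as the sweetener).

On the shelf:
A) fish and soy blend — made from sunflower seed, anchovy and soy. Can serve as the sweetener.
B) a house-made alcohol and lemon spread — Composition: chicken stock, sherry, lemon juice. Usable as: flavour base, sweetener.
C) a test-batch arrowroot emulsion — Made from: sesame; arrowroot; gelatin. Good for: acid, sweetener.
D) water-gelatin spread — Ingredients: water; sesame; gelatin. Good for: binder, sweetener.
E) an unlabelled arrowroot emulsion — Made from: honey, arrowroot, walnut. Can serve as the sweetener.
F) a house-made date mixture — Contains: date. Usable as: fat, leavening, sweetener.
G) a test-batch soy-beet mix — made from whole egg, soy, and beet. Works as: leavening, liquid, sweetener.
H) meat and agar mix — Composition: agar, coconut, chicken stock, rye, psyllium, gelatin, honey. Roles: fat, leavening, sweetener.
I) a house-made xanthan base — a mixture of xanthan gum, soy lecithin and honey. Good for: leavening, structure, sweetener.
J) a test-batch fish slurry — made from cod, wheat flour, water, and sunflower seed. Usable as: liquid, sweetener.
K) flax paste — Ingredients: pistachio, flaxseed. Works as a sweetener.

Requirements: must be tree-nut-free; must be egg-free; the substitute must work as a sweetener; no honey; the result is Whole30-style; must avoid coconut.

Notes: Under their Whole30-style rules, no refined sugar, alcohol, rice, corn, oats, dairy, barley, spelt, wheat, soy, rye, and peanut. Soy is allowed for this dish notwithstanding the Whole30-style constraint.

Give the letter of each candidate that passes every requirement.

A: soy is permitted under the Whole30-style carve-out; nothing else excluded — OK
B: has sherry, so not Whole30-style — reject
C: works as a sweetener, no tree nuts, no honey — keep
D: no tree nuts, no honey — OK
E: has walnut, so not tree-nut-free; has honey, so not honey-free — reject
F: all constraints satisfied — OK
G: has whole egg, so not egg-free — reject
H: has rye, so not Whole30-style; has coconut, so not coconut-free (and 1 more) — out
I: has honey, so not honey-free — reject
J: has wheat flour, so not Whole30-style — no
K: has pistachio, so not tree-nut-free — no

A, C, D, F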